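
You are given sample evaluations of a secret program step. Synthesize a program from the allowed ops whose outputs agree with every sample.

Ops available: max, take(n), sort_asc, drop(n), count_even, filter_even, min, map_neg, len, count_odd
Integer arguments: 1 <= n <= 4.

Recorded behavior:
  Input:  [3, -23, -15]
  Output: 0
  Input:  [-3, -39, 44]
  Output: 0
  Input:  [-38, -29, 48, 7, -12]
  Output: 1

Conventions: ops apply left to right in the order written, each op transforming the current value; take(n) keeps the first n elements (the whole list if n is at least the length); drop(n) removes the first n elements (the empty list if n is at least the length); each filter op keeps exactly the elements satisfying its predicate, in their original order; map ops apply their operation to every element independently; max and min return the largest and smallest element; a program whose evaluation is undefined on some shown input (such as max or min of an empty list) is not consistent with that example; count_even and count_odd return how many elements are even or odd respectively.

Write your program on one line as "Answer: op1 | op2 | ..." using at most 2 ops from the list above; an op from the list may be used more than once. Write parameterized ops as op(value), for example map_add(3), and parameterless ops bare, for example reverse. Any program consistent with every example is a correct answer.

drop(3) | count_odd

Check, running the answer program on each example:
  [3, -23, -15] -> [] -> 0
  [-3, -39, 44] -> [] -> 0
  [-38, -29, 48, 7, -12] -> [7, -12] -> 1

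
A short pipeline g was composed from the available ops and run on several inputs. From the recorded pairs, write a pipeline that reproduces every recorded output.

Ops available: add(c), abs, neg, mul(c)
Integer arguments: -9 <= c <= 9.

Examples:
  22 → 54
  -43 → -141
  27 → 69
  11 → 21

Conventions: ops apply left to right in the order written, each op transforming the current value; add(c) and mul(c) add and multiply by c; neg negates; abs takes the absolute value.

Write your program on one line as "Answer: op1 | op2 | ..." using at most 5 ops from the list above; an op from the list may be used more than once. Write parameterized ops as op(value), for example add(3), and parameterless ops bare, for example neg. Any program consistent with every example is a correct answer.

mul(-3) | add(9) | add(3) | neg

Check, running the answer program on each example:
  22 -> -66 -> -57 -> -54 -> 54
  -43 -> 129 -> 138 -> 141 -> -141
  27 -> -81 -> -72 -> -69 -> 69
  11 -> -33 -> -24 -> -21 -> 21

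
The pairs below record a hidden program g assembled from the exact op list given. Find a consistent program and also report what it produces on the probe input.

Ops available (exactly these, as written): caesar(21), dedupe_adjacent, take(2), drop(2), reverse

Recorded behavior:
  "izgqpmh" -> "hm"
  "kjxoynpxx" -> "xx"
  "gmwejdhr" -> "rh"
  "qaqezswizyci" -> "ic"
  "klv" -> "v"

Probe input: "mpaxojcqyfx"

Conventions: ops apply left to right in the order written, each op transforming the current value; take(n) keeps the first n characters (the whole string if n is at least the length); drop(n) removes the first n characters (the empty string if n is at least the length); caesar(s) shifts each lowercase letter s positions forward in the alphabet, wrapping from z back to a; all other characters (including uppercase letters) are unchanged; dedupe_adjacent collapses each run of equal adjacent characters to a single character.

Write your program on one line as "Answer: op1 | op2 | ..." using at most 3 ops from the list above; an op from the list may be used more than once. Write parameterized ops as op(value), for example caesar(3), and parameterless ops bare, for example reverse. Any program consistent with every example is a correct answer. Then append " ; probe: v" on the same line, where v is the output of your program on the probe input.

drop(2) | reverse | take(2) ; probe: "xf"

Check, running the answer program on each example:
  "izgqpmh" -> "gqpmh" -> "hmpqg" -> "hm"
  "kjxoynpxx" -> "xoynpxx" -> "xxpnyox" -> "xx"
  "gmwejdhr" -> "wejdhr" -> "rhdjew" -> "rh"
  "qaqezswizyci" -> "qezswizyci" -> "icyziwszeq" -> "ic"
  "klv" -> "v" -> "v" -> "v"
  probe: "mpaxojcqyfx" -> "axojcqyfx" -> "xfyqcjoxa" -> "xf"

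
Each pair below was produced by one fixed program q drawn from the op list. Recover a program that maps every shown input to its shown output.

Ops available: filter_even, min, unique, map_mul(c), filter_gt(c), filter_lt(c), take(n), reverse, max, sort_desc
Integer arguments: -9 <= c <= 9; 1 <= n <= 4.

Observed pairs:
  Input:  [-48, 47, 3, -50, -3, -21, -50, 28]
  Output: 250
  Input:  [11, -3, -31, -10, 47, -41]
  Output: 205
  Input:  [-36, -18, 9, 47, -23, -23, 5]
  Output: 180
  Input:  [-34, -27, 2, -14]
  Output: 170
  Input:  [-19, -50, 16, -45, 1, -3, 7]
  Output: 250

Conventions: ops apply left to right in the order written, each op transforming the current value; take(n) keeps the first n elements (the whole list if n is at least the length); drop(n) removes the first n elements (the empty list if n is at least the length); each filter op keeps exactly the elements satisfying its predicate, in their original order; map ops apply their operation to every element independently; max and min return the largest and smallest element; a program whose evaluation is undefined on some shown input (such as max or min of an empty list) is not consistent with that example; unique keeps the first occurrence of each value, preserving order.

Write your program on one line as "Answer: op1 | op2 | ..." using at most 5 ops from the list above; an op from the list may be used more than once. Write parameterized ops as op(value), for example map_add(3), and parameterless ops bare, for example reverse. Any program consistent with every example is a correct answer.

filter_lt(8) | filter_lt(3) | map_mul(-5) | max

Check, running the answer program on each example:
  [-48, 47, 3, -50, -3, -21, -50, 28] -> [-48, 3, -50, -3, -21, -50] -> [-48, -50, -3, -21, -50] -> [240, 250, 15, 105, 250] -> 250
  [11, -3, -31, -10, 47, -41] -> [-3, -31, -10, -41] -> [-3, -31, -10, -41] -> [15, 155, 50, 205] -> 205
  [-36, -18, 9, 47, -23, -23, 5] -> [-36, -18, -23, -23, 5] -> [-36, -18, -23, -23] -> [180, 90, 115, 115] -> 180
  [-34, -27, 2, -14] -> [-34, -27, 2, -14] -> [-34, -27, 2, -14] -> [170, 135, -10, 70] -> 170
  [-19, -50, 16, -45, 1, -3, 7] -> [-19, -50, -45, 1, -3, 7] -> [-19, -50, -45, 1, -3] -> [95, 250, 225, -5, 15] -> 250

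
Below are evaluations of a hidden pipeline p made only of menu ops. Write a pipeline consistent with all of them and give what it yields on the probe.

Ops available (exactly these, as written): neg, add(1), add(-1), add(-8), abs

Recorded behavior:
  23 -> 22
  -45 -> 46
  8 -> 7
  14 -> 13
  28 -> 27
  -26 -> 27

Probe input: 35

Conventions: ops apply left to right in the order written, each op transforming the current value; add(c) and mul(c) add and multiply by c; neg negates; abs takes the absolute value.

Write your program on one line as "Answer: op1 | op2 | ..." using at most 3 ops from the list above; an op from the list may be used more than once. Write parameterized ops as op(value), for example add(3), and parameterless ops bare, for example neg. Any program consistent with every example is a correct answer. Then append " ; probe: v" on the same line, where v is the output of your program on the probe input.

neg | add(1) | abs ; probe: 34

Check, running the answer program on each example:
  23 -> -23 -> -22 -> 22
  -45 -> 45 -> 46 -> 46
  8 -> -8 -> -7 -> 7
  14 -> -14 -> -13 -> 13
  28 -> -28 -> -27 -> 27
  -26 -> 26 -> 27 -> 27
  probe: 35 -> -35 -> -34 -> 34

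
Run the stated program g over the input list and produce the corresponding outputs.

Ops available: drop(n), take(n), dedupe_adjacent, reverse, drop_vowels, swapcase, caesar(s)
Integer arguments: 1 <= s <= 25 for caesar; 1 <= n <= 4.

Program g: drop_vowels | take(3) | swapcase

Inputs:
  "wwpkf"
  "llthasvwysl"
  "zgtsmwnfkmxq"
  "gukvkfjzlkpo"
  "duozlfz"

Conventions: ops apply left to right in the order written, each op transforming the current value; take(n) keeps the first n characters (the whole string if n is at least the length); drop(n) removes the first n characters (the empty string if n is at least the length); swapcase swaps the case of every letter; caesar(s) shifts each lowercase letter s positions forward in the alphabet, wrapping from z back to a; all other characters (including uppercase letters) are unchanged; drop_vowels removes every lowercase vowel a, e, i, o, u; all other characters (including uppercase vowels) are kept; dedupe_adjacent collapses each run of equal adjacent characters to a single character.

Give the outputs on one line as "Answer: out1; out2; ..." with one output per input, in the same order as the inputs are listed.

Execution, op by op:
  "wwpkf" -> "wwpkf" -> "wwp" -> "WWP"
  "llthasvwysl" -> "llthsvwysl" -> "llt" -> "LLT"
  "zgtsmwnfkmxq" -> "zgtsmwnfkmxq" -> "zgt" -> "ZGT"
  "gukvkfjzlkpo" -> "gkvkfjzlkp" -> "gkv" -> "GKV"
  "duozlfz" -> "dzlfz" -> "dzl" -> "DZL"

"WWP"; "LLT"; "ZGT"; "GKV"; "DZL"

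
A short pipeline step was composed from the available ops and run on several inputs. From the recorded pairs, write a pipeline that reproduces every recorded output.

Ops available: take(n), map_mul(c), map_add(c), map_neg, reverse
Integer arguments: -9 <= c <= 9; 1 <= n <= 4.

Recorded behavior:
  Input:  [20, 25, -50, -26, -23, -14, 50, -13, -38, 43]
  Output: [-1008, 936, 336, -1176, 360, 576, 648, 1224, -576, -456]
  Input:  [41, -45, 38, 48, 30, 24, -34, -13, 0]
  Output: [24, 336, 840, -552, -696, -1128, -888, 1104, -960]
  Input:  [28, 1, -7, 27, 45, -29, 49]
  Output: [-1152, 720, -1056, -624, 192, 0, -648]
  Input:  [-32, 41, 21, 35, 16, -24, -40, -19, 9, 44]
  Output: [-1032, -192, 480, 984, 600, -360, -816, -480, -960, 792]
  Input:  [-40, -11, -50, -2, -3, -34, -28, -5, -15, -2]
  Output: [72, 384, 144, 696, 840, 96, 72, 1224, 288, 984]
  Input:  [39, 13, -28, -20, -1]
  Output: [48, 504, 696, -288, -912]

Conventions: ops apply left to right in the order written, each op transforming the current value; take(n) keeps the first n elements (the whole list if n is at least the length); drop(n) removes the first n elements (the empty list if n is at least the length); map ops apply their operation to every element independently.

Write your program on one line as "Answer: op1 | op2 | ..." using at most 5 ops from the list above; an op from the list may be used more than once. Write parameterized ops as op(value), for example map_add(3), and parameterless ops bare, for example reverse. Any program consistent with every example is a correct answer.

map_mul(-3) | map_add(3) | reverse | map_mul(8)

Check, running the answer program on each example:
  [20, 25, -50, -26, -23, -14, 50, -13, -38, 43] -> [-60, -75, 150, 78, 69, 42, -150, 39, 114, -129] -> [-57, -72, 153, 81, 72, 45, -147, 42, 117, -126] -> [-126, 117, 42, -147, 45, 72, 81, 153, -72, -57] -> [-1008, 936, 336, -1176, 360, 576, 648, 1224, -576, -456]
  [41, -45, 38, 48, 30, 24, -34, -13, 0] -> [-123, 135, -114, -144, -90, -72, 102, 39, 0] -> [-120, 138, -111, -141, -87, -69, 105, 42, 3] -> [3, 42, 105, -69, -87, -141, -111, 138, -120] -> [24, 336, 840, -552, -696, -1128, -888, 1104, -960]
  [28, 1, -7, 27, 45, -29, 49] -> [-84, -3, 21, -81, -135, 87, -147] -> [-81, 0, 24, -78, -132, 90, -144] -> [-144, 90, -132, -78, 24, 0, -81] -> [-1152, 720, -1056, -624, 192, 0, -648]
  [-32, 41, 21, 35, 16, -24, -40, -19, 9, 44] -> [96, -123, -63, -105, -48, 72, 120, 57, -27, -132] -> [99, -120, -60, -102, -45, 75, 123, 60, -24, -129] -> [-129, -24, 60, 123, 75, -45, -102, -60, -120, 99] -> [-1032, -192, 480, 984, 600, -360, -816, -480, -960, 792]
  [-40, -11, -50, -2, -3, -34, -28, -5, -15, -2] -> [120, 33, 150, 6, 9, 102, 84, 15, 45, 6] -> [123, 36, 153, 9, 12, 105, 87, 18, 48, 9] -> [9, 48, 18, 87, 105, 12, 9, 153, 36, 123] -> [72, 384, 144, 696, 840, 96, 72, 1224, 288, 984]
  [39, 13, -28, -20, -1] -> [-117, -39, 84, 60, 3] -> [-114, -36, 87, 63, 6] -> [6, 63, 87, -36, -114] -> [48, 504, 696, -288, -912]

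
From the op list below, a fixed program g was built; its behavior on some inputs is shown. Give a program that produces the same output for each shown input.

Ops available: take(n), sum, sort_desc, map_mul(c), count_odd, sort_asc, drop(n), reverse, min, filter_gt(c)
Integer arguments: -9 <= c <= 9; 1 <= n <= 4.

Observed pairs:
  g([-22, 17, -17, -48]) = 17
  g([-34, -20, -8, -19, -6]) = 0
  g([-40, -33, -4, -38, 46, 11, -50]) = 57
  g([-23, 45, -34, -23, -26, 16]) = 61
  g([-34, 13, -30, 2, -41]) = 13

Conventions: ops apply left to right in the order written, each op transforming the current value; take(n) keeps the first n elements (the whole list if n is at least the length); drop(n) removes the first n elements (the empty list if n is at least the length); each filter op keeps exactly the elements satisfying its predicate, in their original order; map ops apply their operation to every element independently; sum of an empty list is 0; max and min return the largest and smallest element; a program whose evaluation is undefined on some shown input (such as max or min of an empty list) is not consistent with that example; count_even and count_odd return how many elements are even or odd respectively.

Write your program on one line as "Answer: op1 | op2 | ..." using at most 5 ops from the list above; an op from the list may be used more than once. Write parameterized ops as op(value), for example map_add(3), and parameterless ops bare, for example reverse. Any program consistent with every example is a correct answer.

filter_gt(-4) | sort_asc | filter_gt(4) | sum

Check, running the answer program on each example:
  [-22, 17, -17, -48] -> [17] -> [17] -> [17] -> 17
  [-34, -20, -8, -19, -6] -> [] -> [] -> [] -> 0
  [-40, -33, -4, -38, 46, 11, -50] -> [46, 11] -> [11, 46] -> [11, 46] -> 57
  [-23, 45, -34, -23, -26, 16] -> [45, 16] -> [16, 45] -> [16, 45] -> 61
  [-34, 13, -30, 2, -41] -> [13, 2] -> [2, 13] -> [13] -> 13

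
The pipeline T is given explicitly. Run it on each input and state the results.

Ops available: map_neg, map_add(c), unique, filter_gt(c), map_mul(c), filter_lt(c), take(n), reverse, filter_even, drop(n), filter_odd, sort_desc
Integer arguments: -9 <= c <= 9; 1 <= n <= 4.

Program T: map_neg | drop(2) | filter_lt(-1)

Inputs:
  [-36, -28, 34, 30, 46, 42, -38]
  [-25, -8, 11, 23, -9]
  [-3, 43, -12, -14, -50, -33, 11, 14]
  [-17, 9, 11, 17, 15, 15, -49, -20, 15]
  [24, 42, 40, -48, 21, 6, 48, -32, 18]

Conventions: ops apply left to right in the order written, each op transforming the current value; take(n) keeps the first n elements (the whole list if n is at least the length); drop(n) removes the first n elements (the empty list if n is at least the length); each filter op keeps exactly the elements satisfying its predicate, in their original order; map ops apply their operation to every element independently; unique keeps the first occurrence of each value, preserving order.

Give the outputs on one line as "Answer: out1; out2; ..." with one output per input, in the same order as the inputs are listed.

Execution, op by op:
  [-36, -28, 34, 30, 46, 42, -38] -> [36, 28, -34, -30, -46, -42, 38] -> [-34, -30, -46, -42, 38] -> [-34, -30, -46, -42]
  [-25, -8, 11, 23, -9] -> [25, 8, -11, -23, 9] -> [-11, -23, 9] -> [-11, -23]
  [-3, 43, -12, -14, -50, -33, 11, 14] -> [3, -43, 12, 14, 50, 33, -11, -14] -> [12, 14, 50, 33, -11, -14] -> [-11, -14]
  [-17, 9, 11, 17, 15, 15, -49, -20, 15] -> [17, -9, -11, -17, -15, -15, 49, 20, -15] -> [-11, -17, -15, -15, 49, 20, -15] -> [-11, -17, -15, -15, -15]
  [24, 42, 40, -48, 21, 6, 48, -32, 18] -> [-24, -42, -40, 48, -21, -6, -48, 32, -18] -> [-40, 48, -21, -6, -48, 32, -18] -> [-40, -21, -6, -48, -18]

[-34, -30, -46, -42]; [-11, -23]; [-11, -14]; [-11, -17, -15, -15, -15]; [-40, -21, -6, -48, -18]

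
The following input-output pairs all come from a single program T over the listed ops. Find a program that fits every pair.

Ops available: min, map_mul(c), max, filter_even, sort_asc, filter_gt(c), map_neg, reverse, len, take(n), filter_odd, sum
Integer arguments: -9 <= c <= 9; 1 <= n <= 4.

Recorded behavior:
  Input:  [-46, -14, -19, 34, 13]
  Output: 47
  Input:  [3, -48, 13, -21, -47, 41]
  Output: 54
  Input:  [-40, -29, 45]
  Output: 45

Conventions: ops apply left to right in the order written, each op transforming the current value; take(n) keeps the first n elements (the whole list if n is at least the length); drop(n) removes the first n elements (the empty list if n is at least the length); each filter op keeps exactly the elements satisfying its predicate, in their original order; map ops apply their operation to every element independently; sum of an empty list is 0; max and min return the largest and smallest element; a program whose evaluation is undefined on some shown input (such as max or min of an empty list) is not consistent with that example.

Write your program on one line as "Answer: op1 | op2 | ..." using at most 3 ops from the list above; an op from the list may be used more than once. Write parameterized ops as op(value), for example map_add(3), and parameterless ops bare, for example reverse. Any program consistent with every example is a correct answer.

sort_asc | filter_gt(8) | sum

Check, running the answer program on each example:
  [-46, -14, -19, 34, 13] -> [-46, -19, -14, 13, 34] -> [13, 34] -> 47
  [3, -48, 13, -21, -47, 41] -> [-48, -47, -21, 3, 13, 41] -> [13, 41] -> 54
  [-40, -29, 45] -> [-40, -29, 45] -> [45] -> 45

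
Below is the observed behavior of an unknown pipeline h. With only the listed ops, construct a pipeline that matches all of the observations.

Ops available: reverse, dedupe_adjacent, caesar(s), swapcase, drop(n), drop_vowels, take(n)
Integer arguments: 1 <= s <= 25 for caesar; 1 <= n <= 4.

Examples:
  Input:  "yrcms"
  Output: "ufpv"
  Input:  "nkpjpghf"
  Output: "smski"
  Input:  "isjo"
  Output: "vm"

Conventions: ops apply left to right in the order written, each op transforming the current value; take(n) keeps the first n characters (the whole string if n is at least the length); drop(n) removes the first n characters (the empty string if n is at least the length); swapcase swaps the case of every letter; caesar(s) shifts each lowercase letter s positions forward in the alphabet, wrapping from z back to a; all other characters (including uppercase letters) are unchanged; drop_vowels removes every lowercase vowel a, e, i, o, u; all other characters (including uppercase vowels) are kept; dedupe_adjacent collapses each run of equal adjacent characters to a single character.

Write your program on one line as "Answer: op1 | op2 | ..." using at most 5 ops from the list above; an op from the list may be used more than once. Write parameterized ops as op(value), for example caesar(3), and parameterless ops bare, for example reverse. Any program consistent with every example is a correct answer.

caesar(20) | drop_vowels | drop(1) | caesar(9)

Check, running the answer program on each example:
  "yrcms" -> "slwgm" -> "slwgm" -> "lwgm" -> "ufpv"
  "nkpjpghf" -> "hejdjabz" -> "hjdjbz" -> "jdjbz" -> "smski"
  "isjo" -> "cmdi" -> "cmd" -> "md" -> "vm"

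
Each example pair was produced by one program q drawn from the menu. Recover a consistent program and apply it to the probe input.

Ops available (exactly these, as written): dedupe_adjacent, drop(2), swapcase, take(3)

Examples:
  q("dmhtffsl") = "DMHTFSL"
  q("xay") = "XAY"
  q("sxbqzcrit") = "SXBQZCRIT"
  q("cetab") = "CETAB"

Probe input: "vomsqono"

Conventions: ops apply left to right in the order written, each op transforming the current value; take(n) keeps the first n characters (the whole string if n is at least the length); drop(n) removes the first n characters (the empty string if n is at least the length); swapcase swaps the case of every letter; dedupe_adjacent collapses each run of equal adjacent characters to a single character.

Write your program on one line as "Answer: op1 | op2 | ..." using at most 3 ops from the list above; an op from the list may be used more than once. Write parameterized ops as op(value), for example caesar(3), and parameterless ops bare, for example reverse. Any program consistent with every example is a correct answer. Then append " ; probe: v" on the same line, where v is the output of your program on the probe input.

dedupe_adjacent | swapcase ; probe: "VOMSQONO"

Check, running the answer program on each example:
  "dmhtffsl" -> "dmhtfsl" -> "DMHTFSL"
  "xay" -> "xay" -> "XAY"
  "sxbqzcrit" -> "sxbqzcrit" -> "SXBQZCRIT"
  "cetab" -> "cetab" -> "CETAB"
  probe: "vomsqono" -> "vomsqono" -> "VOMSQONO"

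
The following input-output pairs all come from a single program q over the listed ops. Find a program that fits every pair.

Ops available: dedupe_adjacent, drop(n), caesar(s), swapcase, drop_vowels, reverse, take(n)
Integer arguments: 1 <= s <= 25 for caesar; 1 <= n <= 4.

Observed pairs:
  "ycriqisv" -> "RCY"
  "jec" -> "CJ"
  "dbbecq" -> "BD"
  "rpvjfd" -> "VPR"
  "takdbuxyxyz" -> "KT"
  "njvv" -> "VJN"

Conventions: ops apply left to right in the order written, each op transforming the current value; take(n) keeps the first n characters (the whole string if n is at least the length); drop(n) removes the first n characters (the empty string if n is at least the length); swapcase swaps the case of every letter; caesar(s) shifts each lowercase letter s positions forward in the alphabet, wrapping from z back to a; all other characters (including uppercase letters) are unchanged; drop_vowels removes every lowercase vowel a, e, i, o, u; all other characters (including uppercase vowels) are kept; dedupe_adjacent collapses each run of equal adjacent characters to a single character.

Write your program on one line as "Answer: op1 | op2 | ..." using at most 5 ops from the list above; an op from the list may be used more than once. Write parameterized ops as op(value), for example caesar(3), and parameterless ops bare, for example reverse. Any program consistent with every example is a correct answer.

take(3) | reverse | drop_vowels | dedupe_adjacent | swapcase

Check, running the answer program on each example:
  "ycriqisv" -> "ycr" -> "rcy" -> "rcy" -> "rcy" -> "RCY"
  "jec" -> "jec" -> "cej" -> "cj" -> "cj" -> "CJ"
  "dbbecq" -> "dbb" -> "bbd" -> "bbd" -> "bd" -> "BD"
  "rpvjfd" -> "rpv" -> "vpr" -> "vpr" -> "vpr" -> "VPR"
  "takdbuxyxyz" -> "tak" -> "kat" -> "kt" -> "kt" -> "KT"
  "njvv" -> "njv" -> "vjn" -> "vjn" -> "vjn" -> "VJN"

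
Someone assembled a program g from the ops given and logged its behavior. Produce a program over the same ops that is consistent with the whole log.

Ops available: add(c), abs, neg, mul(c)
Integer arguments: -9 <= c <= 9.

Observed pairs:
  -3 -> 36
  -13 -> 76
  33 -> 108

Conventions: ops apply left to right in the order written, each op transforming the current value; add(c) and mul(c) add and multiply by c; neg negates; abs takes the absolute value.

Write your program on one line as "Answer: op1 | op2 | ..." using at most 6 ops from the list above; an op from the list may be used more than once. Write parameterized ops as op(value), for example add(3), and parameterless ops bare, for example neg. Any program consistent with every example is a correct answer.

add(-9) | add(3) | neg | mul(-4) | abs

Check, running the answer program on each example:
  -3 -> -12 -> -9 -> 9 -> -36 -> 36
  -13 -> -22 -> -19 -> 19 -> -76 -> 76
  33 -> 24 -> 27 -> -27 -> 108 -> 108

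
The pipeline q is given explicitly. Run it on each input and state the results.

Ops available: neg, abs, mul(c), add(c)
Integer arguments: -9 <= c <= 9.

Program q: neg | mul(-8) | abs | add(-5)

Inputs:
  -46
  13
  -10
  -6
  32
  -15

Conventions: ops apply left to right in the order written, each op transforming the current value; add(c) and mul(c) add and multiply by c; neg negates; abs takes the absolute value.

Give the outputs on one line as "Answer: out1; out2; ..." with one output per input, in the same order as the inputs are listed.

Execution, op by op:
  -46 -> 46 -> -368 -> 368 -> 363
  13 -> -13 -> 104 -> 104 -> 99
  -10 -> 10 -> -80 -> 80 -> 75
  -6 -> 6 -> -48 -> 48 -> 43
  32 -> -32 -> 256 -> 256 -> 251
  -15 -> 15 -> -120 -> 120 -> 115

363; 99; 75; 43; 251; 115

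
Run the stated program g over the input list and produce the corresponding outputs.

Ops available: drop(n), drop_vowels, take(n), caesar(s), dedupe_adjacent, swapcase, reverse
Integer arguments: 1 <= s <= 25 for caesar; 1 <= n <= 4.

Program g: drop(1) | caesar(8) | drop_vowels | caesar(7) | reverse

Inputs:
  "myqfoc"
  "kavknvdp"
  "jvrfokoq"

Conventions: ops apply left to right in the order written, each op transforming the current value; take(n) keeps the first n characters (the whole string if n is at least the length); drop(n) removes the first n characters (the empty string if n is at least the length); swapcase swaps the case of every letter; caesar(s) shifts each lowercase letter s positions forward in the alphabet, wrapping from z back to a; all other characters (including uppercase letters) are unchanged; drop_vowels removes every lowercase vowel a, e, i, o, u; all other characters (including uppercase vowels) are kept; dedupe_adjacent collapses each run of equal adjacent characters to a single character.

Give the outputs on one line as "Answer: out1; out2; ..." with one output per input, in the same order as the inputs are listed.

"rdufn"; "eskczk"; "fdzdugk"

Execution, op by op:
  "myqfoc" -> "yqfoc" -> "gynwk" -> "gynwk" -> "nfudr" -> "rdufn"
  "kavknvdp" -> "avknvdp" -> "idsvdlx" -> "dsvdlx" -> "kzckse" -> "eskczk"
  "jvrfokoq" -> "vrfokoq" -> "dznwswy" -> "dznwswy" -> "kgudzdf" -> "fdzdugk"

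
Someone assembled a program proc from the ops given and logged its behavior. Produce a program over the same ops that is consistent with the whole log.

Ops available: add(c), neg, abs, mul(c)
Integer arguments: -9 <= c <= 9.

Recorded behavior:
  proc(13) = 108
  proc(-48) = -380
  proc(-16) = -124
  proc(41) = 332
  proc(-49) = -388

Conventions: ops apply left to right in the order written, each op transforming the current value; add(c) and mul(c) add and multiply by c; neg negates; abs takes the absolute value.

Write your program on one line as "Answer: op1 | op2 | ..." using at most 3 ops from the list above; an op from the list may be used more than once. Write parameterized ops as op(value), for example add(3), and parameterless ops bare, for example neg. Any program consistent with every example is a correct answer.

mul(8) | add(4)

Check, running the answer program on each example:
  13 -> 104 -> 108
  -48 -> -384 -> -380
  -16 -> -128 -> -124
  41 -> 328 -> 332
  -49 -> -392 -> -388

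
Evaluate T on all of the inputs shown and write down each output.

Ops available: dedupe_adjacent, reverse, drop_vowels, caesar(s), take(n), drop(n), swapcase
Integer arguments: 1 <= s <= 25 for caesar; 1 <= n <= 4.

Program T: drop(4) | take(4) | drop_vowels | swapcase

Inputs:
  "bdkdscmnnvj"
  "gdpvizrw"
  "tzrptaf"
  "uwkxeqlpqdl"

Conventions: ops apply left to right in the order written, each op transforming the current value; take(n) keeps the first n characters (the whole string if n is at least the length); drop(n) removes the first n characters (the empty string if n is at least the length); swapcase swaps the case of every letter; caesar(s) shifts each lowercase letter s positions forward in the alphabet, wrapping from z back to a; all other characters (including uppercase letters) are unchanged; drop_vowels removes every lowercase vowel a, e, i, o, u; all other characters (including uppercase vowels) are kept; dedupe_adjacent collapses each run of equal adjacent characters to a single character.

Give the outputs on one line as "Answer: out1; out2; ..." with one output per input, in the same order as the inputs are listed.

"SCMN"; "ZRW"; "TF"; "QLP"

Execution, op by op:
  "bdkdscmnnvj" -> "scmnnvj" -> "scmn" -> "scmn" -> "SCMN"
  "gdpvizrw" -> "izrw" -> "izrw" -> "zrw" -> "ZRW"
  "tzrptaf" -> "taf" -> "taf" -> "tf" -> "TF"
  "uwkxeqlpqdl" -> "eqlpqdl" -> "eqlp" -> "qlp" -> "QLP"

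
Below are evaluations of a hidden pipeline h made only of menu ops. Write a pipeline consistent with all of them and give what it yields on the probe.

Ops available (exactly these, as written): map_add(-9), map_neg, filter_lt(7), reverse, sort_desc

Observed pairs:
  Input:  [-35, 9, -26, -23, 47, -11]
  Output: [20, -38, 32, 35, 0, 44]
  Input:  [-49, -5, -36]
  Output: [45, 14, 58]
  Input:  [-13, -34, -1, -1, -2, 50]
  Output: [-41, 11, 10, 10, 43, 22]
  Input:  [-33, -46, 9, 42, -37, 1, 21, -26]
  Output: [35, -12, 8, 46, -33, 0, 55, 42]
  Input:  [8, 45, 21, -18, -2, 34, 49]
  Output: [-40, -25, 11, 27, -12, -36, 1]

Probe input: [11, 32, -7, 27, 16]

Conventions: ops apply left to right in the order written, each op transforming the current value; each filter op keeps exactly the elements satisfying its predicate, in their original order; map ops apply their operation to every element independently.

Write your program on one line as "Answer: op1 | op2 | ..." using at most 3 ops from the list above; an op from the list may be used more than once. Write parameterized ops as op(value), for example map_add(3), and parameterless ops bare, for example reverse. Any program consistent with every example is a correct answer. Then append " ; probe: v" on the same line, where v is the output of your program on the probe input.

map_add(-9) | map_neg | reverse ; probe: [-7, -18, 16, -23, -2]

Check, running the answer program on each example:
  [-35, 9, -26, -23, 47, -11] -> [-44, 0, -35, -32, 38, -20] -> [44, 0, 35, 32, -38, 20] -> [20, -38, 32, 35, 0, 44]
  [-49, -5, -36] -> [-58, -14, -45] -> [58, 14, 45] -> [45, 14, 58]
  [-13, -34, -1, -1, -2, 50] -> [-22, -43, -10, -10, -11, 41] -> [22, 43, 10, 10, 11, -41] -> [-41, 11, 10, 10, 43, 22]
  [-33, -46, 9, 42, -37, 1, 21, -26] -> [-42, -55, 0, 33, -46, -8, 12, -35] -> [42, 55, 0, -33, 46, 8, -12, 35] -> [35, -12, 8, 46, -33, 0, 55, 42]
  [8, 45, 21, -18, -2, 34, 49] -> [-1, 36, 12, -27, -11, 25, 40] -> [1, -36, -12, 27, 11, -25, -40] -> [-40, -25, 11, 27, -12, -36, 1]
  probe: [11, 32, -7, 27, 16] -> [2, 23, -16, 18, 7] -> [-2, -23, 16, -18, -7] -> [-7, -18, 16, -23, -2]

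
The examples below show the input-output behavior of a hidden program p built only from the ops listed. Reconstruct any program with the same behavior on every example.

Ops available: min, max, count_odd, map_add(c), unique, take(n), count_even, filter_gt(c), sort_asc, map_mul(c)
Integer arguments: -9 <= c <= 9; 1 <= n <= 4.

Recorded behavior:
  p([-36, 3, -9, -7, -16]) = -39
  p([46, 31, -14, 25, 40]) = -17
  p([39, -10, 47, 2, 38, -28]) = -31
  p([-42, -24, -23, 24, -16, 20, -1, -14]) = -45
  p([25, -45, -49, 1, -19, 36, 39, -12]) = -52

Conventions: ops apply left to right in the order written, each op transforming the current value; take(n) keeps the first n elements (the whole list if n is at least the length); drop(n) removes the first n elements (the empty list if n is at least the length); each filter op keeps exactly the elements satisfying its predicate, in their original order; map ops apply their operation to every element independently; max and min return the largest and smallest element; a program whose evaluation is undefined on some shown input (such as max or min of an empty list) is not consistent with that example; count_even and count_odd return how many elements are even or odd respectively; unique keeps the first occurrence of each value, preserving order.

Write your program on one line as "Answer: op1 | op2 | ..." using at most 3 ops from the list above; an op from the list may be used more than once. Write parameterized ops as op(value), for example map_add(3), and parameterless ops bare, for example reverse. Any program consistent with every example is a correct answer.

map_add(-3) | min

Check, running the answer program on each example:
  [-36, 3, -9, -7, -16] -> [-39, 0, -12, -10, -19] -> -39
  [46, 31, -14, 25, 40] -> [43, 28, -17, 22, 37] -> -17
  [39, -10, 47, 2, 38, -28] -> [36, -13, 44, -1, 35, -31] -> -31
  [-42, -24, -23, 24, -16, 20, -1, -14] -> [-45, -27, -26, 21, -19, 17, -4, -17] -> -45
  [25, -45, -49, 1, -19, 36, 39, -12] -> [22, -48, -52, -2, -22, 33, 36, -15] -> -52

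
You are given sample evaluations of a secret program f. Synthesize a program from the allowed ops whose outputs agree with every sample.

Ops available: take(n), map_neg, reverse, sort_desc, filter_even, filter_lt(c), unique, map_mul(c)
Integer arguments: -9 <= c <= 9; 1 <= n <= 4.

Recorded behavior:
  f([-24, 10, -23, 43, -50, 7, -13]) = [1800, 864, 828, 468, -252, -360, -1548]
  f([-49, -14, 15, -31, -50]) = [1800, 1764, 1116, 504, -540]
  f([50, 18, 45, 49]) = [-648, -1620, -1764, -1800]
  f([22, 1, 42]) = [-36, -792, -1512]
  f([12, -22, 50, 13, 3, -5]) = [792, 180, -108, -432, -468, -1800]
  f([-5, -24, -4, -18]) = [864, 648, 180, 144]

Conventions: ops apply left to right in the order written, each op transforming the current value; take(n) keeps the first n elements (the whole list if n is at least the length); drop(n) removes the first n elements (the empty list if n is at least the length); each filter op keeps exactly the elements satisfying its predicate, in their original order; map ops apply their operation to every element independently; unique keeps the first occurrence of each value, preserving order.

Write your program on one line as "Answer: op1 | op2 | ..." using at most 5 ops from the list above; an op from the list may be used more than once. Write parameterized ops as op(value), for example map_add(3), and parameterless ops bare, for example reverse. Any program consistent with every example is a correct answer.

map_mul(6) | reverse | map_mul(6) | map_neg | sort_desc

Check, running the answer program on each example:
  [-24, 10, -23, 43, -50, 7, -13] -> [-144, 60, -138, 258, -300, 42, -78] -> [-78, 42, -300, 258, -138, 60, -144] -> [-468, 252, -1800, 1548, -828, 360, -864] -> [468, -252, 1800, -1548, 828, -360, 864] -> [1800, 864, 828, 468, -252, -360, -1548]
  [-49, -14, 15, -31, -50] -> [-294, -84, 90, -186, -300] -> [-300, -186, 90, -84, -294] -> [-1800, -1116, 540, -504, -1764] -> [1800, 1116, -540, 504, 1764] -> [1800, 1764, 1116, 504, -540]
  [50, 18, 45, 49] -> [300, 108, 270, 294] -> [294, 270, 108, 300] -> [1764, 1620, 648, 1800] -> [-1764, -1620, -648, -1800] -> [-648, -1620, -1764, -1800]
  [22, 1, 42] -> [132, 6, 252] -> [252, 6, 132] -> [1512, 36, 792] -> [-1512, -36, -792] -> [-36, -792, -1512]
  [12, -22, 50, 13, 3, -5] -> [72, -132, 300, 78, 18, -30] -> [-30, 18, 78, 300, -132, 72] -> [-180, 108, 468, 1800, -792, 432] -> [180, -108, -468, -1800, 792, -432] -> [792, 180, -108, -432, -468, -1800]
  [-5, -24, -4, -18] -> [-30, -144, -24, -108] -> [-108, -24, -144, -30] -> [-648, -144, -864, -180] -> [648, 144, 864, 180] -> [864, 648, 180, 144]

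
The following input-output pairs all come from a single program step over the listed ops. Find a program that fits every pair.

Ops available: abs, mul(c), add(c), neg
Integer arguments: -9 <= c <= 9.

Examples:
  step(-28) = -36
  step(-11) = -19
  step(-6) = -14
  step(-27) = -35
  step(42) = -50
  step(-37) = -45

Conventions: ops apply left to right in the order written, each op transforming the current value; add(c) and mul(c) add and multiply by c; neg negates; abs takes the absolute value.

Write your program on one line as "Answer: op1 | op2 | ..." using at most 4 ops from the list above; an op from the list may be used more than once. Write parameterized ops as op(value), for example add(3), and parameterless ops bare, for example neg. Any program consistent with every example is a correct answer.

abs | add(8) | neg

Check, running the answer program on each example:
  -28 -> 28 -> 36 -> -36
  -11 -> 11 -> 19 -> -19
  -6 -> 6 -> 14 -> -14
  -27 -> 27 -> 35 -> -35
  42 -> 42 -> 50 -> -50
  -37 -> 37 -> 45 -> -45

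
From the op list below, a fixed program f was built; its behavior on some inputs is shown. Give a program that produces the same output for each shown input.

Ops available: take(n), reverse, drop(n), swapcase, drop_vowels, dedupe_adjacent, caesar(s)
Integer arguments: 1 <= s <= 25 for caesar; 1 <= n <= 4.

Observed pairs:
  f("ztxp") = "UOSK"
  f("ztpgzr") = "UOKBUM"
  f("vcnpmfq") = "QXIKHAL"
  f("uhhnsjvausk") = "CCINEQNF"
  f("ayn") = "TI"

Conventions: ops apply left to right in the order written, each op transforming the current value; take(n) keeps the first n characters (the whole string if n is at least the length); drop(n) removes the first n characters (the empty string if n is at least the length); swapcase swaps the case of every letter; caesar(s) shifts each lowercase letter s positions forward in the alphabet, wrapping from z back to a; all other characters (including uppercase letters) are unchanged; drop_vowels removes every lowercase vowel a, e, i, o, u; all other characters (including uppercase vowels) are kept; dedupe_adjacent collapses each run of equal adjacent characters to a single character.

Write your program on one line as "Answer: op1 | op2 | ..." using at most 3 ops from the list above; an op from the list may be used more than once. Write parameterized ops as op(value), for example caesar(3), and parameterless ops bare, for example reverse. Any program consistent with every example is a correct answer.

drop_vowels | caesar(21) | swapcase

Check, running the answer program on each example:
  "ztxp" -> "ztxp" -> "uosk" -> "UOSK"
  "ztpgzr" -> "ztpgzr" -> "uokbum" -> "UOKBUM"
  "vcnpmfq" -> "vcnpmfq" -> "qxikhal" -> "QXIKHAL"
  "uhhnsjvausk" -> "hhnsjvsk" -> "ccineqnf" -> "CCINEQNF"
  "ayn" -> "yn" -> "ti" -> "TI"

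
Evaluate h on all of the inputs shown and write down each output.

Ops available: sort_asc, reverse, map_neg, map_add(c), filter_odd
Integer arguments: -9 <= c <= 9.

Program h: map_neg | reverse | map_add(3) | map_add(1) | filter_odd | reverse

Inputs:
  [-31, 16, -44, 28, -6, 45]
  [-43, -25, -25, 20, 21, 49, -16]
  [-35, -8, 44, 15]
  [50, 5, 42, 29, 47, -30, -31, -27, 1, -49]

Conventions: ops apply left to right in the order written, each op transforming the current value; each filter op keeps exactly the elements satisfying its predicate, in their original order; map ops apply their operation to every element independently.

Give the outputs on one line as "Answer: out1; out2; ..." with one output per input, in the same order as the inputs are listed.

Execution, op by op:
  [-31, 16, -44, 28, -6, 45] -> [31, -16, 44, -28, 6, -45] -> [-45, 6, -28, 44, -16, 31] -> [-42, 9, -25, 47, -13, 34] -> [-41, 10, -24, 48, -12, 35] -> [-41, 35] -> [35, -41]
  [-43, -25, -25, 20, 21, 49, -16] -> [43, 25, 25, -20, -21, -49, 16] -> [16, -49, -21, -20, 25, 25, 43] -> [19, -46, -18, -17, 28, 28, 46] -> [20, -45, -17, -16, 29, 29, 47] -> [-45, -17, 29, 29, 47] -> [47, 29, 29, -17, -45]
  [-35, -8, 44, 15] -> [35, 8, -44, -15] -> [-15, -44, 8, 35] -> [-12, -41, 11, 38] -> [-11, -40, 12, 39] -> [-11, 39] -> [39, -11]
  [50, 5, 42, 29, 47, -30, -31, -27, 1, -49] -> [-50, -5, -42, -29, -47, 30, 31, 27, -1, 49] -> [49, -1, 27, 31, 30, -47, -29, -42, -5, -50] -> [52, 2, 30, 34, 33, -44, -26, -39, -2, -47] -> [53, 3, 31, 35, 34, -43, -25, -38, -1, -46] -> [53, 3, 31, 35, -43, -25, -1] -> [-1, -25, -43, 35, 31, 3, 53]

[35, -41]; [47, 29, 29, -17, -45]; [39, -11]; [-1, -25, -43, 35, 31, 3, 53]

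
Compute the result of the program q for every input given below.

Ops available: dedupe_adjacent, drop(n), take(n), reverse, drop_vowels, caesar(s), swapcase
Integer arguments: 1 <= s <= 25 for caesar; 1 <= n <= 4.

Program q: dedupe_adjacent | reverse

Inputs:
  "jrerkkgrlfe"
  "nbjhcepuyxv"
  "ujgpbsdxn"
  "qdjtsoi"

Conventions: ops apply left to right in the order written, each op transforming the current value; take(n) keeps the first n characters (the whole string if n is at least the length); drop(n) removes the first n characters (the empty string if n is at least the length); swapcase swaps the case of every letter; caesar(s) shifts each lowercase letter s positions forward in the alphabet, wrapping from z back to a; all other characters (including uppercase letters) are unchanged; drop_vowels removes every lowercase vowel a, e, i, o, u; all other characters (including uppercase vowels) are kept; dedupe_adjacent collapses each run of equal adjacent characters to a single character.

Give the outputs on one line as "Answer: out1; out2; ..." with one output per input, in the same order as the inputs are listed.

"eflrgkrerj"; "vxyupechjbn"; "nxdsbpgju"; "iostjdq"

Execution, op by op:
  "jrerkkgrlfe" -> "jrerkgrlfe" -> "eflrgkrerj"
  "nbjhcepuyxv" -> "nbjhcepuyxv" -> "vxyupechjbn"
  "ujgpbsdxn" -> "ujgpbsdxn" -> "nxdsbpgju"
  "qdjtsoi" -> "qdjtsoi" -> "iostjdq"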